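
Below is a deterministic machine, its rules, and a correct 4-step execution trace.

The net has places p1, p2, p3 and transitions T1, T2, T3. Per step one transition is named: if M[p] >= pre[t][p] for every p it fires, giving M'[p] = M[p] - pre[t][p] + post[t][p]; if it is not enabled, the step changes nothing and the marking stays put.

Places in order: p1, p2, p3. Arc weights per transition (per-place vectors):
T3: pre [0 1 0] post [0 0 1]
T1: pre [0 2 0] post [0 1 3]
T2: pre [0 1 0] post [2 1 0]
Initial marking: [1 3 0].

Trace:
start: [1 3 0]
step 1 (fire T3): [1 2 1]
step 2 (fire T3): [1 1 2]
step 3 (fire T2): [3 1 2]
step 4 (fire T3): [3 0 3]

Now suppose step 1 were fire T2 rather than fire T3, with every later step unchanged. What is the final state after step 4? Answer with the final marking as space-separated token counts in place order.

5 1 2

(re-executing from step 1 with the substitution; state before step 1: [1 3 0])
step 1 (fire T2): [3 3 0]
step 2 (fire T3): [3 2 1]
step 3 (fire T2): [5 2 1]
step 4 (fire T3): [5 1 2]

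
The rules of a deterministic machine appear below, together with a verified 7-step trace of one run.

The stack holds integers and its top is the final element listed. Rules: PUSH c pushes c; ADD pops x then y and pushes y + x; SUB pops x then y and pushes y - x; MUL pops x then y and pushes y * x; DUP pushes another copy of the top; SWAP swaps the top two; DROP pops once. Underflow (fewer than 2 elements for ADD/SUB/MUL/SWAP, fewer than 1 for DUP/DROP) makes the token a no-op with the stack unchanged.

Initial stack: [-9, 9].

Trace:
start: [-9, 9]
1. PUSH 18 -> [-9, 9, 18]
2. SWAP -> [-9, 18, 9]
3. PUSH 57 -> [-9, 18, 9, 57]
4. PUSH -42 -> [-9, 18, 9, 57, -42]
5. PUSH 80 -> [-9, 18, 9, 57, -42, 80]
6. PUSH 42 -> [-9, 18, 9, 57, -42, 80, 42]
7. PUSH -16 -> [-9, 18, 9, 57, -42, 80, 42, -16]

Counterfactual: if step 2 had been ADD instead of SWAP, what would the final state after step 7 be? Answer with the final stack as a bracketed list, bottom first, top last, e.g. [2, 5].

[-9, 27, 57, -42, 80, 42, -16]

(re-executing from step 2 with the substitution; state before step 2: [-9, 9, 18])
2. ADD -> [-9, 27]
3. PUSH 57 -> [-9, 27, 57]
4. PUSH -42 -> [-9, 27, 57, -42]
5. PUSH 80 -> [-9, 27, 57, -42, 80]
6. PUSH 42 -> [-9, 27, 57, -42, 80, 42]
7. PUSH -16 -> [-9, 27, 57, -42, 80, 42, -16]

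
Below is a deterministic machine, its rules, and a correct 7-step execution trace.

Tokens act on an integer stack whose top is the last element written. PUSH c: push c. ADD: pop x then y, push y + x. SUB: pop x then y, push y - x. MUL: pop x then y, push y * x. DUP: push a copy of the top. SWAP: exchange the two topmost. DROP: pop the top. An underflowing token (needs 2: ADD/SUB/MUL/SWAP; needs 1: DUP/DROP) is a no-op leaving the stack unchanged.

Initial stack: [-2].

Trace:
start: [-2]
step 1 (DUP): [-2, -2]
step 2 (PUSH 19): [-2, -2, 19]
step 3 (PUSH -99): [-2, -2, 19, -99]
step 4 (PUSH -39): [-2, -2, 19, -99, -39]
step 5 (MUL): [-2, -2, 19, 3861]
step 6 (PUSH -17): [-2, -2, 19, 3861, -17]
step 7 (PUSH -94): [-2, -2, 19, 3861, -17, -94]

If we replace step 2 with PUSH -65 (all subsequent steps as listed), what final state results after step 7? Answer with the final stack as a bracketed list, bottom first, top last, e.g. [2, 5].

(re-executing from step 2 with the substitution; state before step 2: [-2, -2])
step 2 (PUSH -65): [-2, -2, -65]
step 3 (PUSH -99): [-2, -2, -65, -99]
step 4 (PUSH -39): [-2, -2, -65, -99, -39]
step 5 (MUL): [-2, -2, -65, 3861]
step 6 (PUSH -17): [-2, -2, -65, 3861, -17]
step 7 (PUSH -94): [-2, -2, -65, 3861, -17, -94]

[-2, -2, -65, 3861, -17, -94]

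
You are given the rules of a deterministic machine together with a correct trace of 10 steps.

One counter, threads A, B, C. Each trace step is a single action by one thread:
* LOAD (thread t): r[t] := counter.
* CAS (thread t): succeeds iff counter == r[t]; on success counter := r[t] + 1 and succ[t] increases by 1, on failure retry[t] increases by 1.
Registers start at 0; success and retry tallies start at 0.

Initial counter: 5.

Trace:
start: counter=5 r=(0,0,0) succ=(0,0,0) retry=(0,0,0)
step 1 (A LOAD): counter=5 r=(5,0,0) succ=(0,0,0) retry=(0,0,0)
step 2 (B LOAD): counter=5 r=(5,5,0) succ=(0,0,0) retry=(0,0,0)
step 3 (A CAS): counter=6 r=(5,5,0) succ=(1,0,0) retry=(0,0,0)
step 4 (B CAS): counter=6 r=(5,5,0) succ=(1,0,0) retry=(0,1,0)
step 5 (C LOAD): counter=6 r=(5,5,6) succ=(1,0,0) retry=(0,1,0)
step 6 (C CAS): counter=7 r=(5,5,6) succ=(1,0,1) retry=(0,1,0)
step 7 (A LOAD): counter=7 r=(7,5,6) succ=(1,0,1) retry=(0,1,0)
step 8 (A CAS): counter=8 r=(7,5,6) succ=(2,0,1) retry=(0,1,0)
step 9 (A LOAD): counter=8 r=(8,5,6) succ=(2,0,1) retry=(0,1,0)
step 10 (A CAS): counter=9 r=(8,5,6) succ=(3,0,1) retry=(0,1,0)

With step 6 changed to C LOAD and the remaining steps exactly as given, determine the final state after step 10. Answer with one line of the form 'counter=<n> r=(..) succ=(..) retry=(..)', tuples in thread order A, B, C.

(re-executing from step 6 with the substitution; state before step 6: counter=6 r=(5,5,6) succ=(1,0,0) retry=(0,1,0))
step 6 (C LOAD): counter=6 r=(5,5,6) succ=(1,0,0) retry=(0,1,0)
step 7 (A LOAD): counter=6 r=(6,5,6) succ=(1,0,0) retry=(0,1,0)
step 8 (A CAS): counter=7 r=(6,5,6) succ=(2,0,0) retry=(0,1,0)
step 9 (A LOAD): counter=7 r=(7,5,6) succ=(2,0,0) retry=(0,1,0)
step 10 (A CAS): counter=8 r=(7,5,6) succ=(3,0,0) retry=(0,1,0)

counter=8 r=(7,5,6) succ=(3,0,0) retry=(0,1,0)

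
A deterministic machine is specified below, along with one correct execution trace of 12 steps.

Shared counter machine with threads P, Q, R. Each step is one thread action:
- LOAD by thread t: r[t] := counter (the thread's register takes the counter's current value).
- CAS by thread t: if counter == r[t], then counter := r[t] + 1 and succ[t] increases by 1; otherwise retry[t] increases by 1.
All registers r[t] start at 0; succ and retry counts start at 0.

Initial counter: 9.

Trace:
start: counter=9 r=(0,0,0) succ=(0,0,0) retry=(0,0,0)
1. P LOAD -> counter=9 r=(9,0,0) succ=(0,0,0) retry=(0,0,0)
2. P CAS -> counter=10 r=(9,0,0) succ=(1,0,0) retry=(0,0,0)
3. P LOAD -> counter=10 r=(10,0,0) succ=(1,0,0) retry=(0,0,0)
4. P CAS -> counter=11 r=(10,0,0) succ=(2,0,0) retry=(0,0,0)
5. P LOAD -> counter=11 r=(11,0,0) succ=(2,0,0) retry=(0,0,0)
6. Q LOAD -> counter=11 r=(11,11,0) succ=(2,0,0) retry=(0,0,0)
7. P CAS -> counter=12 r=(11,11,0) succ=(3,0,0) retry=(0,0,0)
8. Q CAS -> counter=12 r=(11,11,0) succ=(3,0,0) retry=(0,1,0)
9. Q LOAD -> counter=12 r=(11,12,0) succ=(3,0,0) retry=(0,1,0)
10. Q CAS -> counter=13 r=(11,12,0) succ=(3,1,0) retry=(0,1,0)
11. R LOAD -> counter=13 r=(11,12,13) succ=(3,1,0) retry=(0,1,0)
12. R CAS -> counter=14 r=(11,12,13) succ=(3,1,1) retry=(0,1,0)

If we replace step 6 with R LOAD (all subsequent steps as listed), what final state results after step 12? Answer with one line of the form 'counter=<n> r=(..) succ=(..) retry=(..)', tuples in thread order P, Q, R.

(re-executing from step 6 with the substitution; state before step 6: counter=11 r=(11,0,0) succ=(2,0,0) retry=(0,0,0))
6. R LOAD -> counter=11 r=(11,0,11) succ=(2,0,0) retry=(0,0,0)
7. P CAS -> counter=12 r=(11,0,11) succ=(3,0,0) retry=(0,0,0)
8. Q CAS -> counter=12 r=(11,0,11) succ=(3,0,0) retry=(0,1,0)
9. Q LOAD -> counter=12 r=(11,12,11) succ=(3,0,0) retry=(0,1,0)
10. Q CAS -> counter=13 r=(11,12,11) succ=(3,1,0) retry=(0,1,0)
11. R LOAD -> counter=13 r=(11,12,13) succ=(3,1,0) retry=(0,1,0)
12. R CAS -> counter=14 r=(11,12,13) succ=(3,1,1) retry=(0,1,0)

counter=14 r=(11,12,13) succ=(3,1,1) retry=(0,1,0)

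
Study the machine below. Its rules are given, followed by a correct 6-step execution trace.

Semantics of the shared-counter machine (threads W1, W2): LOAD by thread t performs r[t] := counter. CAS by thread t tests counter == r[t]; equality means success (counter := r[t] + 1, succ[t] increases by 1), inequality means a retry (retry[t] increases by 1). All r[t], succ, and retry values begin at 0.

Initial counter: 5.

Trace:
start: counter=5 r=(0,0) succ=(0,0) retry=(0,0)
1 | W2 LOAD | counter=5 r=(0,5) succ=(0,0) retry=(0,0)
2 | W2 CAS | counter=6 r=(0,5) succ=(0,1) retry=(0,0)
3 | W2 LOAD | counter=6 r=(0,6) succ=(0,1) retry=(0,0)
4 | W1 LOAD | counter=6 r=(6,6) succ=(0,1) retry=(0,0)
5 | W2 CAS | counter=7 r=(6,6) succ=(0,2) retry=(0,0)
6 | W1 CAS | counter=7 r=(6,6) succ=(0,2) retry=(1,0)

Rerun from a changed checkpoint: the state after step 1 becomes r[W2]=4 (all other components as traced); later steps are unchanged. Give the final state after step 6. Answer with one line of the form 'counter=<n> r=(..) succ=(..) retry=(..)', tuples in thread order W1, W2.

state after step 1 := counter=5 r=(0,4) succ=(0,0) retry=(0,0)
2 | W2 CAS | counter=5 r=(0,4) succ=(0,0) retry=(0,1)
3 | W2 LOAD | counter=5 r=(0,5) succ=(0,0) retry=(0,1)
4 | W1 LOAD | counter=5 r=(5,5) succ=(0,0) retry=(0,1)
5 | W2 CAS | counter=6 r=(5,5) succ=(0,1) retry=(0,1)
6 | W1 CAS | counter=6 r=(5,5) succ=(0,1) retry=(1,1)

counter=6 r=(5,5) succ=(0,1) retry=(1,1)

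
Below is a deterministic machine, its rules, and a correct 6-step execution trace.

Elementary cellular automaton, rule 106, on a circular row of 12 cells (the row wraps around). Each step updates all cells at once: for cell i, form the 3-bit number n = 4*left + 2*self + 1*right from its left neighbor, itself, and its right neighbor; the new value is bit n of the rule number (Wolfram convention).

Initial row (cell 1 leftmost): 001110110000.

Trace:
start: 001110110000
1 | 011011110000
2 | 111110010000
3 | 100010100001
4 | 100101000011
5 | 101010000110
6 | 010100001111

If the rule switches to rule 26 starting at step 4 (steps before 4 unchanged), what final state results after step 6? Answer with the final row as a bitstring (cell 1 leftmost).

(re-executing steps 4..6 under rule 26; state before step 4: 100010100001)
4 | 010100010011
5 | 000010101110
6 | 000100001001

000100001001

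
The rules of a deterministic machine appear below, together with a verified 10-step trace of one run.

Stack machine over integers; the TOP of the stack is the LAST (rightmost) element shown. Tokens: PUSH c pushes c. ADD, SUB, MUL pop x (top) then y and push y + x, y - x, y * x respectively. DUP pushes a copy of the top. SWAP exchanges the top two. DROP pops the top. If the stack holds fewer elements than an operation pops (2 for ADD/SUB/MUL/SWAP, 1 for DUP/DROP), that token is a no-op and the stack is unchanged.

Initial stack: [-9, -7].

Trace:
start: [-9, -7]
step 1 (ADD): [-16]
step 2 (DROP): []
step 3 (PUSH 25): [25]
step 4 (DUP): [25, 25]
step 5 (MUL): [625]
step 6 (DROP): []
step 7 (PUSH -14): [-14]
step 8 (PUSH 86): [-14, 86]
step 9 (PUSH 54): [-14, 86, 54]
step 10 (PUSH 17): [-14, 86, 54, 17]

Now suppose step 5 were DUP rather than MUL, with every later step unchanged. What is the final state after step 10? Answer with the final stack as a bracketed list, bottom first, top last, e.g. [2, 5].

[25, 25, -14, 86, 54, 17]

(re-executing from step 5 with the substitution; state before step 5: [25, 25])
step 5 (DUP): [25, 25, 25]
step 6 (DROP): [25, 25]
step 7 (PUSH -14): [25, 25, -14]
step 8 (PUSH 86): [25, 25, -14, 86]
step 9 (PUSH 54): [25, 25, -14, 86, 54]
step 10 (PUSH 17): [25, 25, -14, 86, 54, 17]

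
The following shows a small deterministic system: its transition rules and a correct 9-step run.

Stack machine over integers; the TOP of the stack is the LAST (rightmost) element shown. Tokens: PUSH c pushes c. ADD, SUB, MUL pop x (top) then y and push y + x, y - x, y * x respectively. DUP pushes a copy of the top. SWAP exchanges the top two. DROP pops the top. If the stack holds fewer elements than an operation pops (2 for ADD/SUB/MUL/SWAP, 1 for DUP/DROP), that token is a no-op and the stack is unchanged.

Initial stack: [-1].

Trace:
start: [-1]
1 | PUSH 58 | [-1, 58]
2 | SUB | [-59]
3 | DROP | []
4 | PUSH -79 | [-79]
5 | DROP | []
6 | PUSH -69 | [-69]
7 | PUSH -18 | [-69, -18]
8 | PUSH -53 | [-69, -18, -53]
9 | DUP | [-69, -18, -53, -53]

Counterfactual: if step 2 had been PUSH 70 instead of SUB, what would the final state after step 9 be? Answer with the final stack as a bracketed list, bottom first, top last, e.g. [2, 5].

(re-executing from step 2 with the substitution; state before step 2: [-1, 58])
2 | PUSH 70 | [-1, 58, 70]
3 | DROP | [-1, 58]
4 | PUSH -79 | [-1, 58, -79]
5 | DROP | [-1, 58]
6 | PUSH -69 | [-1, 58, -69]
7 | PUSH -18 | [-1, 58, -69, -18]
8 | PUSH -53 | [-1, 58, -69, -18, -53]
9 | DUP | [-1, 58, -69, -18, -53, -53]

[-1, 58, -69, -18, -53, -53]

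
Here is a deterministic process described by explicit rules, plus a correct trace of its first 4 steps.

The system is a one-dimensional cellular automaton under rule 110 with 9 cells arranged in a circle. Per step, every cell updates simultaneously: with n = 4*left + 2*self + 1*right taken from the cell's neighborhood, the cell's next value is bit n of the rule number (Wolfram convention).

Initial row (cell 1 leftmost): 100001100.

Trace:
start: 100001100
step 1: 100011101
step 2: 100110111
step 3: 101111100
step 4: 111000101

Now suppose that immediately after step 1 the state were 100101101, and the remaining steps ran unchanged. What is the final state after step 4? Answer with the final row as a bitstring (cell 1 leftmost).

101000001

state after step 1 := 100101101
step 2: 101111111
step 3: 111000000
step 4: 101000001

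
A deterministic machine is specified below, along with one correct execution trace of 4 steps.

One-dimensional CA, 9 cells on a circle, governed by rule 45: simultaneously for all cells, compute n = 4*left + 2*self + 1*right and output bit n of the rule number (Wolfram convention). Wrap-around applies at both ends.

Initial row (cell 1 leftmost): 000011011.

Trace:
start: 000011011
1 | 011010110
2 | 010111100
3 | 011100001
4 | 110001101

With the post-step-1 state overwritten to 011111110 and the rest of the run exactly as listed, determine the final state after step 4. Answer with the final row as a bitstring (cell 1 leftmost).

111100000

state after step 1 := 011111110
2 | 010000000
3 | 010111111
4 | 111100000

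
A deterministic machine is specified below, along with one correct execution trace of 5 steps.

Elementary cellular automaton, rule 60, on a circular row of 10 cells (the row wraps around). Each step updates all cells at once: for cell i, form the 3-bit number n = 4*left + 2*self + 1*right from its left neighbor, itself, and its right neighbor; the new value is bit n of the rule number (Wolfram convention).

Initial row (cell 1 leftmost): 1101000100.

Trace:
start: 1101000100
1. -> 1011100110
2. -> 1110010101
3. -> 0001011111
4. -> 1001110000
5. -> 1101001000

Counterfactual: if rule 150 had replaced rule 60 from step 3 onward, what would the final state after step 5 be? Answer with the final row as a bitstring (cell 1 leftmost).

(re-executing steps 3..5 under rule 150; state before step 3: 1110010101)
3. -> 1101110100
4. -> 0000100111
5. -> 1001111010

1001111010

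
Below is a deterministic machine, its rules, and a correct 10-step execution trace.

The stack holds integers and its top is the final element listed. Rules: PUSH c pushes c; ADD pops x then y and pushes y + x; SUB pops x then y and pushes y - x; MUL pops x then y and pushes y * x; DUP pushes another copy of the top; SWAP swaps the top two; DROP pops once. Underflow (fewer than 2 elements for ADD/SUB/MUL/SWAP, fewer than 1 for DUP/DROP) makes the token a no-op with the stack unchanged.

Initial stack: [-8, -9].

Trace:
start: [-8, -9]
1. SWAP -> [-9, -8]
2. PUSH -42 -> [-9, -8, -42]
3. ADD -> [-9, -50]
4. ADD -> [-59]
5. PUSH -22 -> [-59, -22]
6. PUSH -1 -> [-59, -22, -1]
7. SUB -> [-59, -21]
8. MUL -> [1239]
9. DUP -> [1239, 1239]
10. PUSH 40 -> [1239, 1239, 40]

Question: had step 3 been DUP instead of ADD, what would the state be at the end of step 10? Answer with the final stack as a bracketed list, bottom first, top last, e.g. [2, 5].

[-9, -8, 1764, 1764, 40]

(re-executing from step 3 with the substitution; state before step 3: [-9, -8, -42])
3. DUP -> [-9, -8, -42, -42]
4. ADD -> [-9, -8, -84]
5. PUSH -22 -> [-9, -8, -84, -22]
6. PUSH -1 -> [-9, -8, -84, -22, -1]
7. SUB -> [-9, -8, -84, -21]
8. MUL -> [-9, -8, 1764]
9. DUP -> [-9, -8, 1764, 1764]
10. PUSH 40 -> [-9, -8, 1764, 1764, 40]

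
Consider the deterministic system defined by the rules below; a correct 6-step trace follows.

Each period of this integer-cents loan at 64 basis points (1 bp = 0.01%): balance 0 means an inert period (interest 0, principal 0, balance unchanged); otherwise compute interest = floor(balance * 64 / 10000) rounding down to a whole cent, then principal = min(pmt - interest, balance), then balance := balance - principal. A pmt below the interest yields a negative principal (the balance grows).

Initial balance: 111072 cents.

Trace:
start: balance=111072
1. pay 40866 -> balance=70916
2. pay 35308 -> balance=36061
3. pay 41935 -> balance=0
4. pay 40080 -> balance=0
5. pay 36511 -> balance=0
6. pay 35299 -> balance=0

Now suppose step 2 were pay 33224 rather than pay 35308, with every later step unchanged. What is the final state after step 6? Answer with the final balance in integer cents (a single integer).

0

(re-executing from step 2 with the substitution; state before step 2: balance=70916)
2. pay 33224 -> balance=38145
3. pay 41935 -> balance=0
4. pay 40080 -> balance=0
5. pay 36511 -> balance=0
6. pay 35299 -> balance=0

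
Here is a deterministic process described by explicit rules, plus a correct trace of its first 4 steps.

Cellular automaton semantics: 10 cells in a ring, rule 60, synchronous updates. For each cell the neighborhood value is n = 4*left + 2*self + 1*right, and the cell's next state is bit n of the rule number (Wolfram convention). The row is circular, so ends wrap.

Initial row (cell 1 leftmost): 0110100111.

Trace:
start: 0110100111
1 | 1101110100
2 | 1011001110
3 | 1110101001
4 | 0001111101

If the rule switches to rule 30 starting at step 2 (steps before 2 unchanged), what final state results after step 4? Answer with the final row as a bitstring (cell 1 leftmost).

1100001010

(re-executing steps 2..4 under rule 30; state before step 2: 1101110100)
2 | 1001000111
3 | 0111101100
4 | 1100001010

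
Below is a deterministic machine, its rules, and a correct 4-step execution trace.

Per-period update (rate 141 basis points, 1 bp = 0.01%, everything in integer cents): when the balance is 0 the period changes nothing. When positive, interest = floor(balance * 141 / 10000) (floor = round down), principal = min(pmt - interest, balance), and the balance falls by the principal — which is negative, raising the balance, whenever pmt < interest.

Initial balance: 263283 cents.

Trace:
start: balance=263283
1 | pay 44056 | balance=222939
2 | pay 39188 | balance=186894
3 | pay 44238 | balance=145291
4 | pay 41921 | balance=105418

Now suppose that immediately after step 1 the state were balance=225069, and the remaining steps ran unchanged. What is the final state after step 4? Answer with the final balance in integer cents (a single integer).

state after step 1 := balance=225069
2 | pay 39188 | balance=189054
3 | pay 44238 | balance=147481
4 | pay 41921 | balance=107639

107639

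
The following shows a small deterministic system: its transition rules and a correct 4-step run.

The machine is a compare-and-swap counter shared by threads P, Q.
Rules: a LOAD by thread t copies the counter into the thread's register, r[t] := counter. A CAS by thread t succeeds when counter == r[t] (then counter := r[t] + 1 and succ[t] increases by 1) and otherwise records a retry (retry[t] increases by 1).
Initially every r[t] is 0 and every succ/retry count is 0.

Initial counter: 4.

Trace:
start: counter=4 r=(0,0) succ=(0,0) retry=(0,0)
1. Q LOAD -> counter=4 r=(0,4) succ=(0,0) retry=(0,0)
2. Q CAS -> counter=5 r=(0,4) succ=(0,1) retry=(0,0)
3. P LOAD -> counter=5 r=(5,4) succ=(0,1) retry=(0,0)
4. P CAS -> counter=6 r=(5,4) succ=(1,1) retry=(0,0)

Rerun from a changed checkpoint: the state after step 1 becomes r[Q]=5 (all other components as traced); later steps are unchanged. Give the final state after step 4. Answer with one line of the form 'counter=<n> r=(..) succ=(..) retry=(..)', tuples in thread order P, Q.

counter=5 r=(4,5) succ=(1,0) retry=(0,1)

state after step 1 := counter=4 r=(0,5) succ=(0,0) retry=(0,0)
2. Q CAS -> counter=4 r=(0,5) succ=(0,0) retry=(0,1)
3. P LOAD -> counter=4 r=(4,5) succ=(0,0) retry=(0,1)
4. P CAS -> counter=5 r=(4,5) succ=(1,0) retry=(0,1)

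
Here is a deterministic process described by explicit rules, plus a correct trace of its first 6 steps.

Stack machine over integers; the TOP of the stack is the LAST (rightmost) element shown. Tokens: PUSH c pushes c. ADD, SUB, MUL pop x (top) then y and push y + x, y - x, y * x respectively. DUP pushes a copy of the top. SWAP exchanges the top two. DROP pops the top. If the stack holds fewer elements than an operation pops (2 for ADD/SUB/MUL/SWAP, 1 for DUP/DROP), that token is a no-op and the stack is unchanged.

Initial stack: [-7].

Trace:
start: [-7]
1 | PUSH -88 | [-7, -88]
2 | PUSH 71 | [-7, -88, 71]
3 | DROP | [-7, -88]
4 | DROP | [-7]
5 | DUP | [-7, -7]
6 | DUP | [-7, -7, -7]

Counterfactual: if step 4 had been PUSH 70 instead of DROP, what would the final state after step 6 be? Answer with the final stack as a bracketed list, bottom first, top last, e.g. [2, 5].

(re-executing from step 4 with the substitution; state before step 4: [-7, -88])
4 | PUSH 70 | [-7, -88, 70]
5 | DUP | [-7, -88, 70, 70]
6 | DUP | [-7, -88, 70, 70, 70]

[-7, -88, 70, 70, 70]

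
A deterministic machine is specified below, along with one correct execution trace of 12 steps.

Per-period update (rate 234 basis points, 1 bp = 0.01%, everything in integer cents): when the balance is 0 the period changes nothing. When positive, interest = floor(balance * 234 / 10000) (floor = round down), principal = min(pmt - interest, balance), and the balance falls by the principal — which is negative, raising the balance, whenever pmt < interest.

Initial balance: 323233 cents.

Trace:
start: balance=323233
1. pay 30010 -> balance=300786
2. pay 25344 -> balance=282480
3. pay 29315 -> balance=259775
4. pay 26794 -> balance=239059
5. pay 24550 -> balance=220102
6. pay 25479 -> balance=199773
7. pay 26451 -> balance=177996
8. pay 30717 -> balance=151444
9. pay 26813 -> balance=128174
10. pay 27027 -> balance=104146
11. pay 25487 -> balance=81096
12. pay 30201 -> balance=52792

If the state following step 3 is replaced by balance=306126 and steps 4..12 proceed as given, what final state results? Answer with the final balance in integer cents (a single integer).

109870

state after step 3 := balance=306126
4. pay 26794 -> balance=286495
5. pay 24550 -> balance=268648
6. pay 25479 -> balance=249455
7. pay 26451 -> balance=228841
8. pay 30717 -> balance=203478
9. pay 26813 -> balance=181426
10. pay 27027 -> balance=158644
11. pay 25487 -> balance=136869
12. pay 30201 -> balance=109870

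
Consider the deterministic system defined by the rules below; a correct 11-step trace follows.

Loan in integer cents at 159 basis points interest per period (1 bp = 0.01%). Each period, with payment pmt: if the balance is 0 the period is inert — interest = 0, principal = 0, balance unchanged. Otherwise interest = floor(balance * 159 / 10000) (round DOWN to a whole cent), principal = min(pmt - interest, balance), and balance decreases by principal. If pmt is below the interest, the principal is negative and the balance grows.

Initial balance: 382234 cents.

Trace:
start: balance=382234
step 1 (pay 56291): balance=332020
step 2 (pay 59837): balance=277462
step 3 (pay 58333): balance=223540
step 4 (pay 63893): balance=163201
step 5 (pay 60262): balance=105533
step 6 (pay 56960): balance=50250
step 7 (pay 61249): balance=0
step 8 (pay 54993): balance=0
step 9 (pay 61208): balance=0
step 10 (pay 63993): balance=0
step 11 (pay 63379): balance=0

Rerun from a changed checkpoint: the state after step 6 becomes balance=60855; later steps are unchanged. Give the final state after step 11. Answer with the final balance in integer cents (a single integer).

state after step 6 := balance=60855
step 7 (pay 61249): balance=573
step 8 (pay 54993): balance=0
step 9 (pay 61208): balance=0
step 10 (pay 63993): balance=0
step 11 (pay 63379): balance=0

0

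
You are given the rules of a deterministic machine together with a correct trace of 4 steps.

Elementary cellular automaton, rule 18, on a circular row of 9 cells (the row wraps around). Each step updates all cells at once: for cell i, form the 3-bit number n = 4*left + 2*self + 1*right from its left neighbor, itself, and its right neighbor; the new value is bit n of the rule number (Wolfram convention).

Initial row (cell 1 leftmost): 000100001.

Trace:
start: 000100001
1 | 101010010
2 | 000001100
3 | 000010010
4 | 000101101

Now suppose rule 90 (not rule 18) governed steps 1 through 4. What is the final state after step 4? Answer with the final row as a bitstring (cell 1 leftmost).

(re-executing steps 1..4 under rule 90; state before step 1: 000100001)
1 | 101010010
2 | 000001100
3 | 000011110
4 | 000110011

000110011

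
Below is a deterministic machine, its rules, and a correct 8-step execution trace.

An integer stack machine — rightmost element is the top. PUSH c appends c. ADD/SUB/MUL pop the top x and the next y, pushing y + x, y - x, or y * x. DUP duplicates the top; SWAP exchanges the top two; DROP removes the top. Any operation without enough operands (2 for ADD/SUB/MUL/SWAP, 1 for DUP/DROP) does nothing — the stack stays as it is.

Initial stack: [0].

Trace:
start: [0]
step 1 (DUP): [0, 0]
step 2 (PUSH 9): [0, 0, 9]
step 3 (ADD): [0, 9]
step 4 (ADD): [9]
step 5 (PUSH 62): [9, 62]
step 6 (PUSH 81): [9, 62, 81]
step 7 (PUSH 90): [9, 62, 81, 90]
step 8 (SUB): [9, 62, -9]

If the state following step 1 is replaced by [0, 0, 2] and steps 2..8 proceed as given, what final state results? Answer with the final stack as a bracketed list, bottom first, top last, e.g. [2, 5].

[0, 11, 62, -9]

state after step 1 := [0, 0, 2]
step 2 (PUSH 9): [0, 0, 2, 9]
step 3 (ADD): [0, 0, 11]
step 4 (ADD): [0, 11]
step 5 (PUSH 62): [0, 11, 62]
step 6 (PUSH 81): [0, 11, 62, 81]
step 7 (PUSH 90): [0, 11, 62, 81, 90]
step 8 (SUB): [0, 11, 62, -9]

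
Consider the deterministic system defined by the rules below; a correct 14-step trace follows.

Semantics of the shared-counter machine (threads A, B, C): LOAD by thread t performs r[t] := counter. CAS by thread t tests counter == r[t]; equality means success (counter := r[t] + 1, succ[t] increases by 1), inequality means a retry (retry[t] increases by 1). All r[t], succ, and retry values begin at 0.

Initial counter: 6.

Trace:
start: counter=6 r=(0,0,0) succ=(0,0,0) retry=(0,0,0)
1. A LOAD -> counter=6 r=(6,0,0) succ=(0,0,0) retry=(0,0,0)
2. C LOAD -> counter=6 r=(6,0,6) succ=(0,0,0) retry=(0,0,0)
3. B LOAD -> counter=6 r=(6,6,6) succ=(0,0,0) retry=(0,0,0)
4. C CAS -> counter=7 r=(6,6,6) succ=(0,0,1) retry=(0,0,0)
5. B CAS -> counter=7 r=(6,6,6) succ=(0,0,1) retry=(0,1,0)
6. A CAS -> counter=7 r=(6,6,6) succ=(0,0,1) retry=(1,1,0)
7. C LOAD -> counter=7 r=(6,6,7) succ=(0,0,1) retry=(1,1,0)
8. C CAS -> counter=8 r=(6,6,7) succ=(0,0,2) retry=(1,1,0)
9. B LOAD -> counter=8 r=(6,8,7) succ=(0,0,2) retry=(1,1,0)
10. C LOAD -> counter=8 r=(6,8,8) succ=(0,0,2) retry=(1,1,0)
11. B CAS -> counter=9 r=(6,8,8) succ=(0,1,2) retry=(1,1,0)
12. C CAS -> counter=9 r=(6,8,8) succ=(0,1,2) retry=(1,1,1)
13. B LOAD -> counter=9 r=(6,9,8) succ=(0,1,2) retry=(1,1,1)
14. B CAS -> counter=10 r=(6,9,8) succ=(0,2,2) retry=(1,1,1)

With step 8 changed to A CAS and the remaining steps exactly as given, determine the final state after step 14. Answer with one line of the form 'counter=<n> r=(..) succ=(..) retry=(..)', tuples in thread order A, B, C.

(re-executing from step 8 with the substitution; state before step 8: counter=7 r=(6,6,7) succ=(0,0,1) retry=(1,1,0))
8. A CAS -> counter=7 r=(6,6,7) succ=(0,0,1) retry=(2,1,0)
9. B LOAD -> counter=7 r=(6,7,7) succ=(0,0,1) retry=(2,1,0)
10. C LOAD -> counter=7 r=(6,7,7) succ=(0,0,1) retry=(2,1,0)
11. B CAS -> counter=8 r=(6,7,7) succ=(0,1,1) retry=(2,1,0)
12. C CAS -> counter=8 r=(6,7,7) succ=(0,1,1) retry=(2,1,1)
13. B LOAD -> counter=8 r=(6,8,7) succ=(0,1,1) retry=(2,1,1)
14. B CAS -> counter=9 r=(6,8,7) succ=(0,2,1) retry=(2,1,1)

counter=9 r=(6,8,7) succ=(0,2,1) retry=(2,1,1)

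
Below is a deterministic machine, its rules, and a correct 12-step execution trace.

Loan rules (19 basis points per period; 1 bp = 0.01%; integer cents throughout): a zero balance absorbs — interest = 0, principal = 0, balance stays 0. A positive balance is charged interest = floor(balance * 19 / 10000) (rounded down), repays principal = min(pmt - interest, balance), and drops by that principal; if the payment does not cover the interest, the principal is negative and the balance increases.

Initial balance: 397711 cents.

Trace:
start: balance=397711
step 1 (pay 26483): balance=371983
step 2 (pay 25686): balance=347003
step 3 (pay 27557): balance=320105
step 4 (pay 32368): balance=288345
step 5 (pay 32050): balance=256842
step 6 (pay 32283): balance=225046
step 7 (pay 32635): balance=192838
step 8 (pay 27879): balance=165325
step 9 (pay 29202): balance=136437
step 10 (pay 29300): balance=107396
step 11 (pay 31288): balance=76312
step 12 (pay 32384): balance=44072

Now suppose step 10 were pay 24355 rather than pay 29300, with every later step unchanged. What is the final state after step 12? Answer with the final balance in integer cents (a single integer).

(re-executing from step 10 with the substitution; state before step 10: balance=136437)
step 10 (pay 24355): balance=112341
step 11 (pay 31288): balance=81266
step 12 (pay 32384): balance=49036

49036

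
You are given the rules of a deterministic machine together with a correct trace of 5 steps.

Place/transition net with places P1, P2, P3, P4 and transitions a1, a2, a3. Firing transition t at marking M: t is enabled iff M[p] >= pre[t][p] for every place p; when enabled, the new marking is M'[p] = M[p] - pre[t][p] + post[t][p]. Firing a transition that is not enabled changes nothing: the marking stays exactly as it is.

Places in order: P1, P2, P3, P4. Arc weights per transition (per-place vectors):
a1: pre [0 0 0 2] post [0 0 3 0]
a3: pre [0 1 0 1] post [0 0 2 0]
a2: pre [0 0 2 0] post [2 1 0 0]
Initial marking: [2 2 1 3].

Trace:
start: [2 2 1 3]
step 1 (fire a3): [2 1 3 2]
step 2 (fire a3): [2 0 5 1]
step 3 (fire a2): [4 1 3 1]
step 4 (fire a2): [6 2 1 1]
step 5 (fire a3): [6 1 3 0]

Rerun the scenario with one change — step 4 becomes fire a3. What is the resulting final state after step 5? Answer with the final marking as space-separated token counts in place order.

(re-executing from step 4 with the substitution; state before step 4: [4 1 3 1])
step 4 (fire a3): [4 0 5 0]
step 5 (fire a3): [4 0 5 0]

4 0 5 0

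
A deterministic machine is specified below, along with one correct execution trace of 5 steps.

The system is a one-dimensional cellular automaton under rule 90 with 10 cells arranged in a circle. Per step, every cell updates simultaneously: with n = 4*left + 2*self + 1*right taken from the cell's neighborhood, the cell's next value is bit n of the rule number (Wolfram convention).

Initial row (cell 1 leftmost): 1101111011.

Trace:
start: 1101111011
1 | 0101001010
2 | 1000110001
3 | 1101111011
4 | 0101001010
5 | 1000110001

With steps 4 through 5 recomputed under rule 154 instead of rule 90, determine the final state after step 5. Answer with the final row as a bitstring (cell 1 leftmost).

(re-executing steps 4..5 under rule 154; state before step 4: 1101111011)
4 | 1001110011
5 | 0111101111

0111101111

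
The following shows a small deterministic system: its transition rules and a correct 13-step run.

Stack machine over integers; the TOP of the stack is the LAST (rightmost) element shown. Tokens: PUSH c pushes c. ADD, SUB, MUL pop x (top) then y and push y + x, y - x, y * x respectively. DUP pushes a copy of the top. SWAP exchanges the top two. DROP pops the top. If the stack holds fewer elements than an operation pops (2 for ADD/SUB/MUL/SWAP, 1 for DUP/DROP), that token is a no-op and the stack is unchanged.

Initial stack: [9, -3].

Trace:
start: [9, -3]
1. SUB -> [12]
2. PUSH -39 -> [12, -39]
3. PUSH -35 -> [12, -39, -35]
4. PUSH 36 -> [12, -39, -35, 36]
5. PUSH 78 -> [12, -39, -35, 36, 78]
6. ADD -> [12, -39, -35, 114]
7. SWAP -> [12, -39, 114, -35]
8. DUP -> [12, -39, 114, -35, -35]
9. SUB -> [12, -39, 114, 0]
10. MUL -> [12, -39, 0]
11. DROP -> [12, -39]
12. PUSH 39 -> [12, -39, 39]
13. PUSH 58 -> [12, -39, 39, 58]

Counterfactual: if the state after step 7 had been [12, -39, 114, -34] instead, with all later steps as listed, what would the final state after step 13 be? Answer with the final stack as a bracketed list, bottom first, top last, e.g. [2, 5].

state after step 7 := [12, -39, 114, -34]
8. DUP -> [12, -39, 114, -34, -34]
9. SUB -> [12, -39, 114, 0]
10. MUL -> [12, -39, 0]
11. DROP -> [12, -39]
12. PUSH 39 -> [12, -39, 39]
13. PUSH 58 -> [12, -39, 39, 58]

[12, -39, 39, 58]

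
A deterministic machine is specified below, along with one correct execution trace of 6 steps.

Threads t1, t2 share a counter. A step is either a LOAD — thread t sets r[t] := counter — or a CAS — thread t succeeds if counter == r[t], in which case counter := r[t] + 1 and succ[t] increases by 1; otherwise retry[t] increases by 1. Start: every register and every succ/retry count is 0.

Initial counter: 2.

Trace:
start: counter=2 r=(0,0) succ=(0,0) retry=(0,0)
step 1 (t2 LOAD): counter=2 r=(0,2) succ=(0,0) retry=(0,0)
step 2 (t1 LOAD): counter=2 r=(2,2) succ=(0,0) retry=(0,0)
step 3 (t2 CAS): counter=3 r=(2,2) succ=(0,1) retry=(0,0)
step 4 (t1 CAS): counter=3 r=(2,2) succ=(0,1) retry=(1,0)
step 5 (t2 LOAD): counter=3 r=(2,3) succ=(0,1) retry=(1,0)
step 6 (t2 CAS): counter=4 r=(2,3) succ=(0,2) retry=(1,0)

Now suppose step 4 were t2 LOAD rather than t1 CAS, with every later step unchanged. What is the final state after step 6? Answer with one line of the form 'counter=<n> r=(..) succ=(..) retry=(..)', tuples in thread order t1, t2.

(re-executing from step 4 with the substitution; state before step 4: counter=3 r=(2,2) succ=(0,1) retry=(0,0))
step 4 (t2 LOAD): counter=3 r=(2,3) succ=(0,1) retry=(0,0)
step 5 (t2 LOAD): counter=3 r=(2,3) succ=(0,1) retry=(0,0)
step 6 (t2 CAS): counter=4 r=(2,3) succ=(0,2) retry=(0,0)

counter=4 r=(2,3) succ=(0,2) retry=(0,0)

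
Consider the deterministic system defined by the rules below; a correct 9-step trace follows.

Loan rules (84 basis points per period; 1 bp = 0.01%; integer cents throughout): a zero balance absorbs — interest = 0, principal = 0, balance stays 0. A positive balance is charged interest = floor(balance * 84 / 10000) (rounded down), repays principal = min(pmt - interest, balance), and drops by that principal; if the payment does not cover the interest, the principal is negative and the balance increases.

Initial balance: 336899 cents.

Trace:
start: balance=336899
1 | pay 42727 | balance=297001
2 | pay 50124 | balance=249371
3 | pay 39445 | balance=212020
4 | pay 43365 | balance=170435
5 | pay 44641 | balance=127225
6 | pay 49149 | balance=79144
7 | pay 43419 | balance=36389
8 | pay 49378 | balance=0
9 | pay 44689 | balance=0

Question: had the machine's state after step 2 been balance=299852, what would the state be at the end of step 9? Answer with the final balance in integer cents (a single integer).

state after step 2 := balance=299852
3 | pay 39445 | balance=262925
4 | pay 43365 | balance=221768
5 | pay 44641 | balance=178989
6 | pay 49149 | balance=131343
7 | pay 43419 | balance=89027
8 | pay 49378 | balance=40396
9 | pay 44689 | balance=0

0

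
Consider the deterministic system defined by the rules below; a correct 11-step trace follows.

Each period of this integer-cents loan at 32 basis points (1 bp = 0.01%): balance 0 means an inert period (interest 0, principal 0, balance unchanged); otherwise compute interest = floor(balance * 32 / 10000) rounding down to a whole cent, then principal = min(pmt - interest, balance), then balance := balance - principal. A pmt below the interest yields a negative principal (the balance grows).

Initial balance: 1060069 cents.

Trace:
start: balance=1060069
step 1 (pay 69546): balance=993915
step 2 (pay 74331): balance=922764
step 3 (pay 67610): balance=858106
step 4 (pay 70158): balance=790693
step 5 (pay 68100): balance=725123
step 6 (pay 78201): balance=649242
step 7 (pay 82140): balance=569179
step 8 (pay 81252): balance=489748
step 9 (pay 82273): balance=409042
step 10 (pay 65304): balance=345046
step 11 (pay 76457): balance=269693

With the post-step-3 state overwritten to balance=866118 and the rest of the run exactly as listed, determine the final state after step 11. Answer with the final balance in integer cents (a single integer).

277913

state after step 3 := balance=866118
step 4 (pay 70158): balance=798731
step 5 (pay 68100): balance=733186
step 6 (pay 78201): balance=657331
step 7 (pay 82140): balance=577294
step 8 (pay 81252): balance=497889
step 9 (pay 82273): balance=417209
step 10 (pay 65304): balance=353240
step 11 (pay 76457): balance=277913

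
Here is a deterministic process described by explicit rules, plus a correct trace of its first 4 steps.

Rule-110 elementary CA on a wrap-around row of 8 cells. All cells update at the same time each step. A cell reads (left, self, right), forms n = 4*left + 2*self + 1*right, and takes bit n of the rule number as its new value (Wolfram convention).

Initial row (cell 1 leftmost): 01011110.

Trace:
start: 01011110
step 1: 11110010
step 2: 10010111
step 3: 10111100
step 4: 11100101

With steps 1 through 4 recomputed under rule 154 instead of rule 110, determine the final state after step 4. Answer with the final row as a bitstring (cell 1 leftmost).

(re-executing steps 1..4 under rule 154; state before step 1: 01011110)
step 1: 10011101
step 2: 01111001
step 3: 01110110
step 4: 11100101

11100101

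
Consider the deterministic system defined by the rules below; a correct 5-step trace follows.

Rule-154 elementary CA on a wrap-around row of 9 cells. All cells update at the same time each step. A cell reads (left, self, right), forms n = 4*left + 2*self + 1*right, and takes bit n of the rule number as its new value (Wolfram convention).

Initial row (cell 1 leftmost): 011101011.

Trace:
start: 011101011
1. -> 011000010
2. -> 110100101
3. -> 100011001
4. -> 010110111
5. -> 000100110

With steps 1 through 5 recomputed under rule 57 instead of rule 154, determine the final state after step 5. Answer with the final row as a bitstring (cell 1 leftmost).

010101101

(re-executing steps 1..5 under rule 57; state before step 1: 011101011)
1. -> 110010110
2. -> 101001101
3. -> 010101011
4. -> 101010110
5. -> 010101101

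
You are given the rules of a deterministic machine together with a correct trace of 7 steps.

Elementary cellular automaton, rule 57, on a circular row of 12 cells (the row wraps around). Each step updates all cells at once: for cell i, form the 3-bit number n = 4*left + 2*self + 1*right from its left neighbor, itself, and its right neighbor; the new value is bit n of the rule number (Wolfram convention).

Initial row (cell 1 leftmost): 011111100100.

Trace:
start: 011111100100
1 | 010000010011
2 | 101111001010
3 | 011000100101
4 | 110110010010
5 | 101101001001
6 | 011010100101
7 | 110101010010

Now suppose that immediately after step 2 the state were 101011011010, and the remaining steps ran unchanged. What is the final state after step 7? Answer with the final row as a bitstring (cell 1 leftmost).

101101010101

state after step 2 := 101011011010
3 | 010110110101
4 | 101101101010
5 | 011011010101
6 | 110110101010
7 | 101101010101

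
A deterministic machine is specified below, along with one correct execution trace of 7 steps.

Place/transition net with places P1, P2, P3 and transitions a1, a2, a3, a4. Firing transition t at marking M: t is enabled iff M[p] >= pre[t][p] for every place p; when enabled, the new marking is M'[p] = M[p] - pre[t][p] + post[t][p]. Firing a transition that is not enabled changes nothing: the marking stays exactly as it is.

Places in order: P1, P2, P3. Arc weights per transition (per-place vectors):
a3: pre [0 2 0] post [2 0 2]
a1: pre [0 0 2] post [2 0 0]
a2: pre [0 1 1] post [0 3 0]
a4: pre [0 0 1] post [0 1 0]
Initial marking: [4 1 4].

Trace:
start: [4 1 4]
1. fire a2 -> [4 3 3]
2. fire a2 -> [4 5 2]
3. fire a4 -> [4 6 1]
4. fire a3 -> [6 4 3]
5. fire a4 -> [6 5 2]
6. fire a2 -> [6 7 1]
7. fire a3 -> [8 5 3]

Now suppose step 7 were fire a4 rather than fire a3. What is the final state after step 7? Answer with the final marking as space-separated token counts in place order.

(re-executing from step 7 with the substitution; state before step 7: [6 7 1])
7. fire a4 -> [6 8 0]

6 8 0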